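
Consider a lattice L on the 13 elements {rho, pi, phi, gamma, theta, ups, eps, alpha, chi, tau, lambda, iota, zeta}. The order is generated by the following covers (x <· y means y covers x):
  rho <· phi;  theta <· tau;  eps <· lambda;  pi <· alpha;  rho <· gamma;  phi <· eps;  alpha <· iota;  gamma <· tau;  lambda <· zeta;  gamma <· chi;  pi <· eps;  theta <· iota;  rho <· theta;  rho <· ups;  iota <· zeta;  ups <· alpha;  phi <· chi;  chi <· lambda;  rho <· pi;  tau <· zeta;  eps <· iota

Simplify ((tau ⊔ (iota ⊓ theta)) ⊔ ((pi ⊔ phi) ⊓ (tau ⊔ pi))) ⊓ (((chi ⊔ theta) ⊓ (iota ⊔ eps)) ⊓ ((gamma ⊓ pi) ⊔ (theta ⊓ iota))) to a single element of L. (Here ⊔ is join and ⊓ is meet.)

theta

iota ∧ theta = theta
tau ∨ theta = tau
pi ∨ phi = eps
tau ∨ pi = zeta
eps ∧ zeta = eps
tau ∨ eps = zeta
chi ∨ theta = zeta
iota ∨ eps = iota
zeta ∧ iota = iota
gamma ∧ pi = rho
theta ∧ iota = theta
rho ∨ theta = theta
iota ∧ theta = theta
zeta ∧ theta = theta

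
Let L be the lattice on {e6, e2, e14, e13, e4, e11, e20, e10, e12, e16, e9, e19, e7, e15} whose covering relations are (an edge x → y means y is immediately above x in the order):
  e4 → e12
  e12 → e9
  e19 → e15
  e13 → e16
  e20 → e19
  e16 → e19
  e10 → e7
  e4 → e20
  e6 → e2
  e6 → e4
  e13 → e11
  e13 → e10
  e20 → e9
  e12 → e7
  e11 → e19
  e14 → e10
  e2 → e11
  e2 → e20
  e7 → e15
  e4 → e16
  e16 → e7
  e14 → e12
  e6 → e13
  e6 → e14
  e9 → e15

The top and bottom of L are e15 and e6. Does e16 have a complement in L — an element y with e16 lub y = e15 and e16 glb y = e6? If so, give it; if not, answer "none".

none

For every candidate y, either e16 ∨ y ≠ e15 or e16 ∧ y ≠ e6; no complement exists.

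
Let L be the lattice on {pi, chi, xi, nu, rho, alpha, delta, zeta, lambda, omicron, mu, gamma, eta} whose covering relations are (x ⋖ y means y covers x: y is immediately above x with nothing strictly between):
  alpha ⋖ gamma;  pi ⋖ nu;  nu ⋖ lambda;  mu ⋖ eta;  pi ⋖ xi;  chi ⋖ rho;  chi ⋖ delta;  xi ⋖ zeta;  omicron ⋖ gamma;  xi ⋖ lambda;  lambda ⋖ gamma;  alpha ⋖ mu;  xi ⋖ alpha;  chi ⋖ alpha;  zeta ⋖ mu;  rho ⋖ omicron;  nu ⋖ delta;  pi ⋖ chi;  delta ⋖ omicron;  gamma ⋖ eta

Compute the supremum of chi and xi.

Common upper bounds of {chi, xi}: alpha, eta, gamma, mu.
The least among these is alpha.

alpha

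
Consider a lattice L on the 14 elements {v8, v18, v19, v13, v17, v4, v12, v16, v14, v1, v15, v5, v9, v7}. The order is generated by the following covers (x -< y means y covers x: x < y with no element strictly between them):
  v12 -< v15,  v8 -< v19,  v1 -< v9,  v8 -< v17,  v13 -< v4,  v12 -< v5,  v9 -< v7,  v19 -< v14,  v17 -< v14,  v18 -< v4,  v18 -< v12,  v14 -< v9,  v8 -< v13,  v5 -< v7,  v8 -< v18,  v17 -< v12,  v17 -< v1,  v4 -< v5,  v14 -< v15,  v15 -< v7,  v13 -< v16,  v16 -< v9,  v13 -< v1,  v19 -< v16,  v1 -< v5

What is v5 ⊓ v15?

Common lower bounds of {v5, v15}: v12, v17, v18, v8.
The greatest among these is v12.

v12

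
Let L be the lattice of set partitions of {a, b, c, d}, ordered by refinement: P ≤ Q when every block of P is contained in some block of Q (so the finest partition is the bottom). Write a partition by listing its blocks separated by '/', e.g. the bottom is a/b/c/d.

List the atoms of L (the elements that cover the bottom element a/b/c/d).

The atoms are exactly the elements that cover a/b/c/d: a/b/cd, a/bc/d, a/bd/c, ab/c/d, ac/b/d, ad/b/c.

a/b/cd, a/bc/d, a/bd/c, ab/c/d, ac/b/d, ad/b/c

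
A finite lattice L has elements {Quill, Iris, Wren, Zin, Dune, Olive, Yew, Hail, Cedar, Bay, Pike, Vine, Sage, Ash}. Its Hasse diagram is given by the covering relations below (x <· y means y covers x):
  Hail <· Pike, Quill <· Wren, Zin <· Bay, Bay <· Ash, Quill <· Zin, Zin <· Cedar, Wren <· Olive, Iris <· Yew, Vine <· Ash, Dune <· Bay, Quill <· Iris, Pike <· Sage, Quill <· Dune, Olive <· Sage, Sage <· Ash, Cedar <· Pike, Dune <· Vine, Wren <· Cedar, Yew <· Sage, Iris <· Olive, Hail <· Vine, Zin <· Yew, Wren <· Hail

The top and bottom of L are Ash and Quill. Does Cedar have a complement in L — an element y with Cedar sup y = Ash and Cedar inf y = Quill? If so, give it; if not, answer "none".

Need y with Cedar ∨ y = Ash and Cedar ∧ y = Quill.
Checking each element gives: Dune.

Dune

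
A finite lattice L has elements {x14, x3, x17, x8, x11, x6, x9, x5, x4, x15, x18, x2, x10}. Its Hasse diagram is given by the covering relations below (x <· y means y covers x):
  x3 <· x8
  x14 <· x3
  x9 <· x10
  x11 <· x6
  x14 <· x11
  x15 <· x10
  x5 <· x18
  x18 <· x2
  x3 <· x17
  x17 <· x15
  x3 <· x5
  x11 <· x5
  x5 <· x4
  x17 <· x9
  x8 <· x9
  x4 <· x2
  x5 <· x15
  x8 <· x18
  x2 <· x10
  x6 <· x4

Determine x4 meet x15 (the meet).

Common lower bounds of {x4, x15}: x11, x14, x3, x5.
The greatest among these is x5.

x5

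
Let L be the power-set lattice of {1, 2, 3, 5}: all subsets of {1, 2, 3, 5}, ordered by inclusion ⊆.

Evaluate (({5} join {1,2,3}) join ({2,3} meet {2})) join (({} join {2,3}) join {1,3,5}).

{1,2,3,5}

{5} ∨ {1,2,3} = {1,2,3,5}
{2,3} ∧ {2} = {2}
{1,2,3,5} ∨ {2} = {1,2,3,5}
{} ∨ {2,3} = {2,3}
{2,3} ∨ {1,3,5} = {1,2,3,5}
{1,2,3,5} ∨ {1,2,3,5} = {1,2,3,5}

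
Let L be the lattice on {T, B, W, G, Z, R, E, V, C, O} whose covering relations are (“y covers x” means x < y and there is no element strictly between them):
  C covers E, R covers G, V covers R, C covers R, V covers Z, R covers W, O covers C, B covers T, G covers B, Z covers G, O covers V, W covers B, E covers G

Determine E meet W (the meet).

B

Common lower bounds of {E, W}: B, T.
The greatest among these is B.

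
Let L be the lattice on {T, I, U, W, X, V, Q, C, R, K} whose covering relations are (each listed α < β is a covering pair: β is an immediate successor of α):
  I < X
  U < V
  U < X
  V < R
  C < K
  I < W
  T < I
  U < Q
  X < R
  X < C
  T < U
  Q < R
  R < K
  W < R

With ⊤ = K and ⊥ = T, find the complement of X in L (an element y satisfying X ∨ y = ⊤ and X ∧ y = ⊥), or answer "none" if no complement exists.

none

For every candidate y, either X ∨ y ≠ K or X ∧ y ≠ T; no complement exists.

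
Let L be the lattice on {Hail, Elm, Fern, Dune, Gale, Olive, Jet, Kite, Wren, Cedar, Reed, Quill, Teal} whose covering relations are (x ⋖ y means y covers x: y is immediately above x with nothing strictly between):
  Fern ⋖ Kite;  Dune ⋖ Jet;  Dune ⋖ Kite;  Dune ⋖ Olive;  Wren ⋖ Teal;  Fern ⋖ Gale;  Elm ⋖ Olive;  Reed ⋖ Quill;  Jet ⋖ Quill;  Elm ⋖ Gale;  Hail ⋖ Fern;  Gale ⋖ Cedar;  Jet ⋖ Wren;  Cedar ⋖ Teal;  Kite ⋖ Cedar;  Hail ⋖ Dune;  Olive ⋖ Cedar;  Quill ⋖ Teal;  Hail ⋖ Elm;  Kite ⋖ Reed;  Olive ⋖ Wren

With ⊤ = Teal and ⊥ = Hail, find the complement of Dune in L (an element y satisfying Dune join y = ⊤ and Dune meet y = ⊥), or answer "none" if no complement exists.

none

For every candidate y, either Dune ∨ y ≠ Teal or Dune ∧ y ≠ Hail; no complement exists.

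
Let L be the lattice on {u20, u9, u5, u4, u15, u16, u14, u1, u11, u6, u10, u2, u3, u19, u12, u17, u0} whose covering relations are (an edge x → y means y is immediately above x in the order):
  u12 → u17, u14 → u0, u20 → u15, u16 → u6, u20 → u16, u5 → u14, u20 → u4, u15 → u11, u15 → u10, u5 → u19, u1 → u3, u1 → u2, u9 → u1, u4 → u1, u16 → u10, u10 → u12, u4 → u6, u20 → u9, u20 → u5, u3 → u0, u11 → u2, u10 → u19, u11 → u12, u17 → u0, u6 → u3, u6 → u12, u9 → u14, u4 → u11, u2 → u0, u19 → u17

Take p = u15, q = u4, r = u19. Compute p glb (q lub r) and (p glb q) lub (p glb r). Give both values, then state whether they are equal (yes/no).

q lub r = u17, so p glb (q lub r) = u15 glb u17 = u15.
p glb q = u20 and p glb r = u15, so (p glb q) lub (p glb r) = u20 lub u15 = u15.
Equal: yes.

u15; u15; yes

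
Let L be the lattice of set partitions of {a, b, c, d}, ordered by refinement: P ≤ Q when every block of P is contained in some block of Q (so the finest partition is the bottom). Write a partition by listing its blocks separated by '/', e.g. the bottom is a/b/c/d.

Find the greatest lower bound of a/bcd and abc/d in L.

The meet (common refinement) of a/bcd and abc/d intersects blocks pairwise, giving a/bc/d.

a/bc/d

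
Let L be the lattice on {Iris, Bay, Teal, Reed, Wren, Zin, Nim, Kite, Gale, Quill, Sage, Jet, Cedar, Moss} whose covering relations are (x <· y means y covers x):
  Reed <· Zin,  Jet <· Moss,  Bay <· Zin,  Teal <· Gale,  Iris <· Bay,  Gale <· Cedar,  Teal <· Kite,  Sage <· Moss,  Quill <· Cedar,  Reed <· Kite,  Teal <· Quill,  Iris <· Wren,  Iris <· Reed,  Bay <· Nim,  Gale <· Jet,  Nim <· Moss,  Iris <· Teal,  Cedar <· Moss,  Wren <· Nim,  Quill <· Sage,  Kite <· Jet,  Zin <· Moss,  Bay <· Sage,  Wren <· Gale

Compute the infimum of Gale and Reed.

Common lower bounds of {Gale, Reed}: Iris.
The greatest among these is Iris.

Iris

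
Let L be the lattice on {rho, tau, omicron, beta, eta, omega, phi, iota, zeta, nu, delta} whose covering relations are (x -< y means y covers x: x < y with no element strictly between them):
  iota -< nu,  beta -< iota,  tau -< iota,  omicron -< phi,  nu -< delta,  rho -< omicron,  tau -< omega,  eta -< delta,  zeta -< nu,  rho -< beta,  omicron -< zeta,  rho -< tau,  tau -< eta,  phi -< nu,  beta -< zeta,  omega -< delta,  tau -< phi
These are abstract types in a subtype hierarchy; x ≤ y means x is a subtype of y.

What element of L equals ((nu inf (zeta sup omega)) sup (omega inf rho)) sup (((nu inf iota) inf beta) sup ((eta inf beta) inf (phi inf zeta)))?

zeta ∨ omega = delta
nu ∧ delta = nu
omega ∧ rho = rho
nu ∨ rho = nu
nu ∧ iota = iota
iota ∧ beta = beta
eta ∧ beta = rho
phi ∧ zeta = omicron
rho ∧ omicron = rho
beta ∨ rho = beta
nu ∨ beta = nu

nu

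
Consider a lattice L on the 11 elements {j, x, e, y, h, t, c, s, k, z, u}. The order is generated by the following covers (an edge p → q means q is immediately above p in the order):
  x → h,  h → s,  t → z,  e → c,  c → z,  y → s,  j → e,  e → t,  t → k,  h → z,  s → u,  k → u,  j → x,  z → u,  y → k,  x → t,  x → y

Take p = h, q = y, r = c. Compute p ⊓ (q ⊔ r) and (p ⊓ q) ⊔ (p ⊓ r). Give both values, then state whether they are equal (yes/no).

q ⊔ r = u, so p ⊓ (q ⊔ r) = h ⊓ u = h.
p ⊓ q = x and p ⊓ r = j, so (p ⊓ q) ⊔ (p ⊓ r) = x ⊔ j = x.
Equal: no.

h; x; no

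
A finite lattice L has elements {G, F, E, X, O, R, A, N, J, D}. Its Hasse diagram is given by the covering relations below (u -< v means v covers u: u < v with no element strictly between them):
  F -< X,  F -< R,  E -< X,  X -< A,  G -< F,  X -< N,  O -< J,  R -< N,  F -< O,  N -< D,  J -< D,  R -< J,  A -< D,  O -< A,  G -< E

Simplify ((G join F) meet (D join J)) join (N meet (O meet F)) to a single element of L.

F

G ∨ F = F
D ∨ J = D
F ∧ D = F
O ∧ F = F
N ∧ F = F
F ∨ F = F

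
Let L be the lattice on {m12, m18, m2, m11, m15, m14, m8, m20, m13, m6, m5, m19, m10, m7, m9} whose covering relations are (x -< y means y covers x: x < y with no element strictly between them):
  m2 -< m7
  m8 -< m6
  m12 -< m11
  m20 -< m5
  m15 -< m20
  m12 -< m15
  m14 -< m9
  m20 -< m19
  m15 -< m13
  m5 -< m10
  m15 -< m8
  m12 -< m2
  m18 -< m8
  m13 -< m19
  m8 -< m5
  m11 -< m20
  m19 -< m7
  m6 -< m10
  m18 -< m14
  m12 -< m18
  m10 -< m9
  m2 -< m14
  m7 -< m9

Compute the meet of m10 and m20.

Common lower bounds of {m10, m20}: m11, m12, m15, m20.
The greatest among these is m20.

m20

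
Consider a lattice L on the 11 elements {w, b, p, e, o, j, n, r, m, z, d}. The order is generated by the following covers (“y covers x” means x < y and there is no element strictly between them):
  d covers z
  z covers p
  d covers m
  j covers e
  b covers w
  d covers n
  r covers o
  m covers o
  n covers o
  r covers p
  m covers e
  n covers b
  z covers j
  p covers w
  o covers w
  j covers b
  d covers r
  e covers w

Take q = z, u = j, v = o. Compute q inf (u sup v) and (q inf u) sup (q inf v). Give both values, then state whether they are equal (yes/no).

u sup v = d, so q inf (u sup v) = z inf d = z.
q inf u = j and q inf v = w, so (q inf u) sup (q inf v) = j sup w = j.
Equal: no.

z; j; no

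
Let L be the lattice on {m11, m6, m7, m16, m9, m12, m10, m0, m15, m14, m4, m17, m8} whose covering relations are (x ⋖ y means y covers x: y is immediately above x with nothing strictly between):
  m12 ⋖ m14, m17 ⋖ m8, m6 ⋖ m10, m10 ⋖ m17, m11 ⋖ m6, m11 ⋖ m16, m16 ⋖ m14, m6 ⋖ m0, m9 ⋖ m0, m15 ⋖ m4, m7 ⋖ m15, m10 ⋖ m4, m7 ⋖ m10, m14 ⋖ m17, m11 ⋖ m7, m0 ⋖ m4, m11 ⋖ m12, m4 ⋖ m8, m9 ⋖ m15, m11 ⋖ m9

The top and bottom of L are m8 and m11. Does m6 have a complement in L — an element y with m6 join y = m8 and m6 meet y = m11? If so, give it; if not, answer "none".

For every candidate y, either m6 ∨ y ≠ m8 or m6 ∧ y ≠ m11; no complement exists.

none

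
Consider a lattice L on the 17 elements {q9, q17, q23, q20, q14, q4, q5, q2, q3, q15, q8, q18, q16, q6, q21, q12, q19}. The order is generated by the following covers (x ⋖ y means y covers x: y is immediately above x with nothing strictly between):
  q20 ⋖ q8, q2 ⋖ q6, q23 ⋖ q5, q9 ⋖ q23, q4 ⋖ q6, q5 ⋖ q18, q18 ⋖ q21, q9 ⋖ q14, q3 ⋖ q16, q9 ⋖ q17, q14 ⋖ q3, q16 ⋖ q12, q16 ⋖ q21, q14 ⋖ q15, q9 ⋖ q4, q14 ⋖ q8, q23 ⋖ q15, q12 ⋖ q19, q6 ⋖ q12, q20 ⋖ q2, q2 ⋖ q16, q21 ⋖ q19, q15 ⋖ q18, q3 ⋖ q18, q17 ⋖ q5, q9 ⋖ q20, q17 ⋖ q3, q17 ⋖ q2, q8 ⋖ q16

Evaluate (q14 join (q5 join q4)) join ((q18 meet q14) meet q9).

q19

q5 ∨ q4 = q19
q14 ∨ q19 = q19
q18 ∧ q14 = q14
q14 ∧ q9 = q9
q19 ∨ q9 = q19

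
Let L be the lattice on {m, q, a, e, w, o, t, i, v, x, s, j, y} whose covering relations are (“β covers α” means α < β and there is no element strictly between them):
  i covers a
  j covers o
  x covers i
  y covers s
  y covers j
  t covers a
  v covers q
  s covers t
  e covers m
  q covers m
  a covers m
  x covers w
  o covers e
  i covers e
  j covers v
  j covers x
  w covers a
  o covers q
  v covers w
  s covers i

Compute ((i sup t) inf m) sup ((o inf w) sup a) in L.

a

i ∨ t = s
s ∧ m = m
o ∧ w = m
m ∨ a = a
m ∨ a = a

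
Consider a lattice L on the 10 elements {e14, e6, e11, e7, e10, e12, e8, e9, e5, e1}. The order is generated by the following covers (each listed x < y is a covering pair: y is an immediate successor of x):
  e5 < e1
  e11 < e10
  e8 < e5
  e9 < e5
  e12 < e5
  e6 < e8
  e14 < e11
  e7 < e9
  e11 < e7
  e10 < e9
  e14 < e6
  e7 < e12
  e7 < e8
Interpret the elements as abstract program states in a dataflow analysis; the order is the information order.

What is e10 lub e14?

Common upper bounds of {e10, e14}: e1, e10, e5, e9.
The least among these is e10.

e10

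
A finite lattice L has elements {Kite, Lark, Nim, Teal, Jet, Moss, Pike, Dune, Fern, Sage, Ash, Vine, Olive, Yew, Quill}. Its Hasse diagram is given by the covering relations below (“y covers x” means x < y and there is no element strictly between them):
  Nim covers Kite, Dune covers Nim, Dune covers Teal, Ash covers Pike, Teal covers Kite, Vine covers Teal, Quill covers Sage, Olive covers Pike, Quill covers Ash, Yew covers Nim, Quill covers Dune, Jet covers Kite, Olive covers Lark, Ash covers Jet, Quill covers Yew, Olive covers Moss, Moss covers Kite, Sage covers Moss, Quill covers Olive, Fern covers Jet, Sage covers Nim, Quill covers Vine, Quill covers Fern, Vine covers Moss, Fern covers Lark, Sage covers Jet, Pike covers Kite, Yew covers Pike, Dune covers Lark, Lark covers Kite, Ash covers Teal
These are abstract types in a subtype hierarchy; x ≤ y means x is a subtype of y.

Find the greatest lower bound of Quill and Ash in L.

Ash

Common lower bounds of {Quill, Ash}: Ash, Jet, Kite, Pike, Teal.
The greatest among these is Ash.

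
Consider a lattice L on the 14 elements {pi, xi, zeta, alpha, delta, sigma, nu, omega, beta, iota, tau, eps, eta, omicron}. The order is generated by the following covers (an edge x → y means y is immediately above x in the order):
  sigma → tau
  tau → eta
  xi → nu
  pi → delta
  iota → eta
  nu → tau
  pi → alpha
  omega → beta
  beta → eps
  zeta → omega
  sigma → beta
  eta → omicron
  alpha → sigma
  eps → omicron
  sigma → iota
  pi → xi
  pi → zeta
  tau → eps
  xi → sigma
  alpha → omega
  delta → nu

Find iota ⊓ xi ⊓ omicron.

xi

Common lower bounds of {iota, xi, omicron}: pi, xi.
The greatest among these is xi.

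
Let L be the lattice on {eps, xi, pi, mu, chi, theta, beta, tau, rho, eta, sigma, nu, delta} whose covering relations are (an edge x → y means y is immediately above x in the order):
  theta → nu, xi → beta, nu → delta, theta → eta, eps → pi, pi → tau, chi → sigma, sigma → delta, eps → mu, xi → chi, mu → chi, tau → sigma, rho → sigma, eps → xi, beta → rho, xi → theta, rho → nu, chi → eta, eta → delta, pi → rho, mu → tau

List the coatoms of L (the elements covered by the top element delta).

The coatoms are exactly the elements covered by delta: eta, nu, sigma.

eta, nu, sigma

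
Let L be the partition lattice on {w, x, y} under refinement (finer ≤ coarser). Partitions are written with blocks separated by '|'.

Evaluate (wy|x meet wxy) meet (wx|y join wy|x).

wy|x

wy|x ∧ wxy = wy|x
wx|y ∨ wy|x = wxy
wy|x ∧ wxy = wy|x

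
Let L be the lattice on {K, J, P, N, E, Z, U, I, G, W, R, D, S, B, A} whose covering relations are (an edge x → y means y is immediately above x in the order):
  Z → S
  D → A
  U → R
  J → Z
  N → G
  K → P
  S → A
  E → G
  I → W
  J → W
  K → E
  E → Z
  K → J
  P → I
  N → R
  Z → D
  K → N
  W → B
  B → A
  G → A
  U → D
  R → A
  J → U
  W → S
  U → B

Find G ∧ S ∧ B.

Common lower bounds of {G, S, B}: K.
The greatest among these is K.

K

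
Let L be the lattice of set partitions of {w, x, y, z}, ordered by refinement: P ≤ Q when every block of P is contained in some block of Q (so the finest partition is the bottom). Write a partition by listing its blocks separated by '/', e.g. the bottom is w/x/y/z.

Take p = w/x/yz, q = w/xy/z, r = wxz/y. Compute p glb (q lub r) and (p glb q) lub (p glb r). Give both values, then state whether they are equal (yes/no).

w/x/yz; w/x/y/z; no

q lub r = wxyz, so p glb (q lub r) = w/x/yz glb wxyz = w/x/yz.
p glb q = w/x/y/z and p glb r = w/x/y/z, so (p glb q) lub (p glb r) = w/x/y/z lub w/x/y/z = w/x/y/z.
Equal: no.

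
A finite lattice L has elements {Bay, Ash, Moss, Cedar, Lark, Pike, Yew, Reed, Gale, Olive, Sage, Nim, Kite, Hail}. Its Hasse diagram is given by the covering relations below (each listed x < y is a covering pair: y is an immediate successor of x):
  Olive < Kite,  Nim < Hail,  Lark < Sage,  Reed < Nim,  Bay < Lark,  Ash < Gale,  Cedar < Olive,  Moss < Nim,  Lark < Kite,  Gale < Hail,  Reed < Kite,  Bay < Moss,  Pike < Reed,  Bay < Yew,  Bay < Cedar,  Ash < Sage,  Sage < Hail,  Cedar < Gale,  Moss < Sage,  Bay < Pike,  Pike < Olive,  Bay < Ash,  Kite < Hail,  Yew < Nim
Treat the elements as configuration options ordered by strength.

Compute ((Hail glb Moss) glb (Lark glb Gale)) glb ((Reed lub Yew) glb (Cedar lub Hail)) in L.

Bay

Hail ∧ Moss = Moss
Lark ∧ Gale = Bay
Moss ∧ Bay = Bay
Reed ∨ Yew = Nim
Cedar ∨ Hail = Hail
Nim ∧ Hail = Nim
Bay ∧ Nim = Bay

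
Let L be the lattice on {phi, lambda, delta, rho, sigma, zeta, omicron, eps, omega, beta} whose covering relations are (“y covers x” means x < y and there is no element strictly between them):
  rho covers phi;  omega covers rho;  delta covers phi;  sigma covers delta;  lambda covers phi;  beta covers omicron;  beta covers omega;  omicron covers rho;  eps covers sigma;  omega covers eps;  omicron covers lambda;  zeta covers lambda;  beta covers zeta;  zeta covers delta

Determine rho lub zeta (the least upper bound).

beta

Common upper bounds of {rho, zeta}: beta.
The least among these is beta.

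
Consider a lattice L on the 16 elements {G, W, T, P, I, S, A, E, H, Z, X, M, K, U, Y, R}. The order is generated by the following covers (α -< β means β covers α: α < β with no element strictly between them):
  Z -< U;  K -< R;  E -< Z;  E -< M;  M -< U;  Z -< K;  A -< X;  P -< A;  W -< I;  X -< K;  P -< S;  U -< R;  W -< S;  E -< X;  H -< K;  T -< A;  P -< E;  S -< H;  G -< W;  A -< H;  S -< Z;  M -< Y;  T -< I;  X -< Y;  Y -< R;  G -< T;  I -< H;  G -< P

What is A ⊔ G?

A

Common upper bounds of {A, G}: A, H, K, R, X, Y.
The least among these is A.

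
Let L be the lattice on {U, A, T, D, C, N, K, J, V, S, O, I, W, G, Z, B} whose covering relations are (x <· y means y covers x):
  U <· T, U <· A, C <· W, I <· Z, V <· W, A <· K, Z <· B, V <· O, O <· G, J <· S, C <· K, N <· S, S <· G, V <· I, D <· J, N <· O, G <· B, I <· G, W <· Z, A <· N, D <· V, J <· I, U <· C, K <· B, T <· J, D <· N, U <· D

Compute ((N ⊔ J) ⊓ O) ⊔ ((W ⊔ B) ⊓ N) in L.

N ∨ J = S
S ∧ O = N
W ∨ B = B
B ∧ N = N
N ∨ N = N

N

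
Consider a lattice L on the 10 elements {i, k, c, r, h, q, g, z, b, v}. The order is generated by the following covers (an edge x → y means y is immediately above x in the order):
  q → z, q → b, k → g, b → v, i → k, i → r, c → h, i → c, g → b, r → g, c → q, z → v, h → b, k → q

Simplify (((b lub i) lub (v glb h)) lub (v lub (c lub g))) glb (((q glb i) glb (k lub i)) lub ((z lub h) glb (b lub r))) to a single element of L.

b ∨ i = b
v ∧ h = h
b ∨ h = b
c ∨ g = b
v ∨ b = v
b ∨ v = v
q ∧ i = i
k ∨ i = k
i ∧ k = i
z ∨ h = v
b ∨ r = b
v ∧ b = b
i ∨ b = b
v ∧ b = b

b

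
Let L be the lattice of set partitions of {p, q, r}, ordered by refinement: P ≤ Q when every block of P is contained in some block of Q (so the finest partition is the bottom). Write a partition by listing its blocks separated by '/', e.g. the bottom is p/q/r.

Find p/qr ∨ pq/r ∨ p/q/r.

pqr

The join of p/qr, pq/r, p/q/r merges any blocks that overlap across the partitions, giving pqr.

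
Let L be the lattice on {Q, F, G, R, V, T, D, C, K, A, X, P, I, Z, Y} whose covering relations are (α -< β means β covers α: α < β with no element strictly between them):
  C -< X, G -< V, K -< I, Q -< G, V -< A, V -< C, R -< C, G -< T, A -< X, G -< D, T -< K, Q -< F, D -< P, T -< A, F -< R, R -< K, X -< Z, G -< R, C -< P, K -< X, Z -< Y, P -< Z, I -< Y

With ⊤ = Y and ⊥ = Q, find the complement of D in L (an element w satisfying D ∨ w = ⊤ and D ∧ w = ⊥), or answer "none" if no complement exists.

none

For every candidate w, either D ∨ w ≠ Y or D ∧ w ≠ Q; no complement exists.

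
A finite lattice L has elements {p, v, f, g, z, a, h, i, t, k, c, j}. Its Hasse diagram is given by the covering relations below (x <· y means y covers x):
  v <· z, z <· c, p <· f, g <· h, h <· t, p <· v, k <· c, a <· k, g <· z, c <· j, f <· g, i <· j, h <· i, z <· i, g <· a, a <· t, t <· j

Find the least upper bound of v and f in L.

Common upper bounds of {v, f}: c, i, j, z.
The least among these is z.

z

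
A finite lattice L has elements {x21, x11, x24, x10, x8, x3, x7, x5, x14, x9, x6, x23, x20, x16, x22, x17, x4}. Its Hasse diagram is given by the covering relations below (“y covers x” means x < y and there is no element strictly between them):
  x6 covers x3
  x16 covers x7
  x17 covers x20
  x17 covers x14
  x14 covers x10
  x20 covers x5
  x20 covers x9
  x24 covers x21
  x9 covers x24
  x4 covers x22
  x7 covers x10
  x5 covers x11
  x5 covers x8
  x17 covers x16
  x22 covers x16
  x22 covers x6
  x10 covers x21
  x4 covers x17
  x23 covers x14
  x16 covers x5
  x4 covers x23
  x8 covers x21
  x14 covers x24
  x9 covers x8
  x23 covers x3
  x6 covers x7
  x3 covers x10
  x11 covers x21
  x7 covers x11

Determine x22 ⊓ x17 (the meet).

Common lower bounds of {x22, x17}: x10, x11, x16, x21, x5, x7, x8.
The greatest among these is x16.

x16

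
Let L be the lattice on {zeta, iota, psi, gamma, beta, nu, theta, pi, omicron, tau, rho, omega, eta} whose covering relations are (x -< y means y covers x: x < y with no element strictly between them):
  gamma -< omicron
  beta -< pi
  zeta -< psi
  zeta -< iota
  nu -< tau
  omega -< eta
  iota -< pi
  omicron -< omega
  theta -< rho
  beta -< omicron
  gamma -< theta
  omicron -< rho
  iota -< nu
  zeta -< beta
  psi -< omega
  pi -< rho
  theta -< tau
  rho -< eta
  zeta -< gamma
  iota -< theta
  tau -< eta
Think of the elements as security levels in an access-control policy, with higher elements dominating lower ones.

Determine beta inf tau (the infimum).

zeta

Common lower bounds of {beta, tau}: zeta.
The greatest among these is zeta.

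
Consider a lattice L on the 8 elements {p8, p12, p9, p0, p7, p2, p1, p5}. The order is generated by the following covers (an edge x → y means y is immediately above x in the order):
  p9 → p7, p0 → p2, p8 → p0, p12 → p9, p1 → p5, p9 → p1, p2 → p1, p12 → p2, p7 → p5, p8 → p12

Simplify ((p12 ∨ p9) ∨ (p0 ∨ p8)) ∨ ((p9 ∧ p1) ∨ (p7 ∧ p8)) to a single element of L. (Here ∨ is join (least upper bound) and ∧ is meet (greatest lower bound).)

p12 ∨ p9 = p9
p0 ∨ p8 = p0
p9 ∨ p0 = p1
p9 ∧ p1 = p9
p7 ∧ p8 = p8
p9 ∨ p8 = p9
p1 ∨ p9 = p1

p1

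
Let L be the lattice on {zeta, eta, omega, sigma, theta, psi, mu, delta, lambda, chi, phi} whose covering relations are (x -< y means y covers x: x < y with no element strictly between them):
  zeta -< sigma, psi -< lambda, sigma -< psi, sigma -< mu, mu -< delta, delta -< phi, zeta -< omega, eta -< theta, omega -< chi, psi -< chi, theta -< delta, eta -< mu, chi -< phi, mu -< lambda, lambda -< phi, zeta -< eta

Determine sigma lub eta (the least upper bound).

Common upper bounds of {sigma, eta}: delta, lambda, mu, phi.
The least among these is mu.

mu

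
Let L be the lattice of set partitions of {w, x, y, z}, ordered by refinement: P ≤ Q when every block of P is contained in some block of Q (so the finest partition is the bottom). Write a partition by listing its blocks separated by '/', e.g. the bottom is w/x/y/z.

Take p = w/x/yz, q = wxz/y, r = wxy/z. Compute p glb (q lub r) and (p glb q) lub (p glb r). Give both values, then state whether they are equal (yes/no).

w/x/yz; w/x/y/z; no

q lub r = wxyz, so p glb (q lub r) = w/x/yz glb wxyz = w/x/yz.
p glb q = w/x/y/z and p glb r = w/x/y/z, so (p glb q) lub (p glb r) = w/x/y/z lub w/x/y/z = w/x/y/z.
Equal: no.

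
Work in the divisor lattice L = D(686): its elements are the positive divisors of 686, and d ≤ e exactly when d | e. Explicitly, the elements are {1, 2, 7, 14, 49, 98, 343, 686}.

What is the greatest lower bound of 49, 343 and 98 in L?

49

In the divisibility order, the meet is the greatest common divisor: gcd(49, 343, 98) = 49.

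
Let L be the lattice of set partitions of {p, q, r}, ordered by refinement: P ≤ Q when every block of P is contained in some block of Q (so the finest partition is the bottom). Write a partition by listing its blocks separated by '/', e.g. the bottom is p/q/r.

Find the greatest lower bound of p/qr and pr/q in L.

The meet (common refinement) of p/qr and pr/q intersects blocks pairwise, giving p/q/r.

p/q/r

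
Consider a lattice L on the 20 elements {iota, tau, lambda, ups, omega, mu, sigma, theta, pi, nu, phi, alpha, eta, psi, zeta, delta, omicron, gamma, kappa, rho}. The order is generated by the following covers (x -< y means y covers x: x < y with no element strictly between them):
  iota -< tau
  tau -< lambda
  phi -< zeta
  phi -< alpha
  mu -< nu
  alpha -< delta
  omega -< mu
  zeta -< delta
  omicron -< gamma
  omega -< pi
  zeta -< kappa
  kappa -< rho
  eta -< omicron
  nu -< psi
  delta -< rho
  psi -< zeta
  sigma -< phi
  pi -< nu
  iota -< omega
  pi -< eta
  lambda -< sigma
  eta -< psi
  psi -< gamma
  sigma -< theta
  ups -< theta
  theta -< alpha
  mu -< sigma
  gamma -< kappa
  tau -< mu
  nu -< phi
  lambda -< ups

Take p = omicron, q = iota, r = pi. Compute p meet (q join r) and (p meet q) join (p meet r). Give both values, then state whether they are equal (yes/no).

q join r = pi, so p meet (q join r) = omicron meet pi = pi.
p meet q = iota and p meet r = pi, so (p meet q) join (p meet r) = iota join pi = pi.
Equal: yes.

pi; pi; yes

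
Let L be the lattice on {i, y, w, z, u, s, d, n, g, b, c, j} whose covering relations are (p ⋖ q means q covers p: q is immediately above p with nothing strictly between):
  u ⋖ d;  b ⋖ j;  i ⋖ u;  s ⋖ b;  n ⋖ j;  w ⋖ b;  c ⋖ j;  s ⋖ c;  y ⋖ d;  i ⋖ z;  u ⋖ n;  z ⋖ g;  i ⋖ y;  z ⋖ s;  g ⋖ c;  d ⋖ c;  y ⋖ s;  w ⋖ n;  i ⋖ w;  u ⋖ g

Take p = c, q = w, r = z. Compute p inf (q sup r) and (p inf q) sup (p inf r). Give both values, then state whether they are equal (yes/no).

q sup r = b, so p inf (q sup r) = c inf b = s.
p inf q = i and p inf r = z, so (p inf q) sup (p inf r) = i sup z = z.
Equal: no.

s; z; no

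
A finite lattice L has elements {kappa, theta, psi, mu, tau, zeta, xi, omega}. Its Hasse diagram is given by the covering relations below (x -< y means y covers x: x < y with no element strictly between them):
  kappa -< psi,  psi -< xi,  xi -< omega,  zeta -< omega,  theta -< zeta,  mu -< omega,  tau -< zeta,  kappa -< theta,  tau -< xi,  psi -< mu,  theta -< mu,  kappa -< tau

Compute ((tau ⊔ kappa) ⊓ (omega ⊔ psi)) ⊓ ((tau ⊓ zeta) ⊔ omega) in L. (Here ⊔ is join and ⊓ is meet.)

tau ∨ kappa = tau
omega ∨ psi = omega
tau ∧ omega = tau
tau ∧ zeta = tau
tau ∨ omega = omega
tau ∧ omega = tau

tau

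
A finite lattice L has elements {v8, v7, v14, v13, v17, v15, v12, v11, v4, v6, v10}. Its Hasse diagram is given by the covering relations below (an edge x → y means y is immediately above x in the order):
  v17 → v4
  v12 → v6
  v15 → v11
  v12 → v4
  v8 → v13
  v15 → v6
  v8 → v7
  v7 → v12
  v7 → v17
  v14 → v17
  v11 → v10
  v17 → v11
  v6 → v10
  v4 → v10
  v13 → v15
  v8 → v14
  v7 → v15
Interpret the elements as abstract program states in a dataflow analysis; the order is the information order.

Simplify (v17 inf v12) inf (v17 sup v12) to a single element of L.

v17 ∧ v12 = v7
v17 ∨ v12 = v4
v7 ∧ v4 = v7

v7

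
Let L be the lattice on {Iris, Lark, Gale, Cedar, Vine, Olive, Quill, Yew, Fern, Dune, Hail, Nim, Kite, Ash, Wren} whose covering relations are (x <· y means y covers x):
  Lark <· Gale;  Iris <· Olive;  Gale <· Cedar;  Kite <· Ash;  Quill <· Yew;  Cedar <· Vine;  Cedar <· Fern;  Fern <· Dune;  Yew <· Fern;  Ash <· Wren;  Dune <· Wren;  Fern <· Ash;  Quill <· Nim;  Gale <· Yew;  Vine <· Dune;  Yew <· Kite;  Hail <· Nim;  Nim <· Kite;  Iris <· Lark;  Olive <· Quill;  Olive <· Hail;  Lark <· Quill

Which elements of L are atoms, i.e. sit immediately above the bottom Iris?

Lark, Olive

The atoms are exactly the elements that cover Iris: Lark, Olive.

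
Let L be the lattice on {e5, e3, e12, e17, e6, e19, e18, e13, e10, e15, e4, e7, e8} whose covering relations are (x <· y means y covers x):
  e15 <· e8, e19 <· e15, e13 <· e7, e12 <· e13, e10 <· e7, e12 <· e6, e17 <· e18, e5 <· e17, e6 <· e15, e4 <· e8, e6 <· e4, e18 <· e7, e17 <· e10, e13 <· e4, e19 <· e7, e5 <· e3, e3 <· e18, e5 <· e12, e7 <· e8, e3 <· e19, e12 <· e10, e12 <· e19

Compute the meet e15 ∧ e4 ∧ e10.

Common lower bounds of {e15, e4, e10}: e12, e5.
The greatest among these is e12.

e12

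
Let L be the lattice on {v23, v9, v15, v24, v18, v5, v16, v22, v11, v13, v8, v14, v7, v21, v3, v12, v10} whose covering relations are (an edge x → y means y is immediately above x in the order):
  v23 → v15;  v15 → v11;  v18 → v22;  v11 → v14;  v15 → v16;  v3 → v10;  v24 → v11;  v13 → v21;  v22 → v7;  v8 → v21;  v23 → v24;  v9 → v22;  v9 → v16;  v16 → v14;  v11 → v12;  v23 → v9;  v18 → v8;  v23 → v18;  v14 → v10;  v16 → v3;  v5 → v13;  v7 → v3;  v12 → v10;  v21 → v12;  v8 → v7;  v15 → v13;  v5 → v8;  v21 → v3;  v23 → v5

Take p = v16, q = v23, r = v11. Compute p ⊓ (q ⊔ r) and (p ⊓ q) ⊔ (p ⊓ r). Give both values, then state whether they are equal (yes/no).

v15; v15; yes

q ⊔ r = v11, so p ⊓ (q ⊔ r) = v16 ⊓ v11 = v15.
p ⊓ q = v23 and p ⊓ r = v15, so (p ⊓ q) ⊔ (p ⊓ r) = v23 ⊔ v15 = v15.
Equal: yes.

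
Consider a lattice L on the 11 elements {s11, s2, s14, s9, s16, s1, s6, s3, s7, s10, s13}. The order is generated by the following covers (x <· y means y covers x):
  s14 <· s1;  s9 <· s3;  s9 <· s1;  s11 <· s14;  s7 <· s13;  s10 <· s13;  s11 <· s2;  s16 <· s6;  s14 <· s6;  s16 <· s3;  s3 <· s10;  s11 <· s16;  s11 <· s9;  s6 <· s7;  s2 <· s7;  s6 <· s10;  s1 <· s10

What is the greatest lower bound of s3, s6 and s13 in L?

s16

Common lower bounds of {s3, s6, s13}: s11, s16.
The greatest among these is s16.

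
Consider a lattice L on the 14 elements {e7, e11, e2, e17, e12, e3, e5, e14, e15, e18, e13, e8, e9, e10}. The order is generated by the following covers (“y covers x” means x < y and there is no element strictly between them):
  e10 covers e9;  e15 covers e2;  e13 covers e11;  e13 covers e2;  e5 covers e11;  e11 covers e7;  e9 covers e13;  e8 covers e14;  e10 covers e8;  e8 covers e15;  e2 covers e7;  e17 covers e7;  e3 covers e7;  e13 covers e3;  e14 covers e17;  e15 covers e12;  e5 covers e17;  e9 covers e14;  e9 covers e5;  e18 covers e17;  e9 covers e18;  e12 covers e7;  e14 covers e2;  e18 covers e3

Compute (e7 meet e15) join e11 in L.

e11

e7 ∧ e15 = e7
e7 ∨ e11 = e11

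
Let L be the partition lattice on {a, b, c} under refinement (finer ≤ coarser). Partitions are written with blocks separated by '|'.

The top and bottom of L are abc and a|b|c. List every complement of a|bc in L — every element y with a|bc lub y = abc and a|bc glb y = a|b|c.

ab|c, ac|b

Need y with a|bc ∨ y = abc and a|bc ∧ y = a|b|c.
Checking each element gives: ab|c, ac|b.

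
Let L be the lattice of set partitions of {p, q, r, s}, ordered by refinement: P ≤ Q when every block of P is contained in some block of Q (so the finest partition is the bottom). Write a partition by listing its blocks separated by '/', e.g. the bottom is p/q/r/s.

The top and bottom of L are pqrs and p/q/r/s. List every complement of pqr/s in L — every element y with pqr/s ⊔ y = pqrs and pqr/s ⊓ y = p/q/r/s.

p/q/rs, p/qs/r, ps/q/r

Need y with pqr/s ∨ y = pqrs and pqr/s ∧ y = p/q/r/s.
Checking each element gives: p/q/rs, p/qs/r, ps/q/r.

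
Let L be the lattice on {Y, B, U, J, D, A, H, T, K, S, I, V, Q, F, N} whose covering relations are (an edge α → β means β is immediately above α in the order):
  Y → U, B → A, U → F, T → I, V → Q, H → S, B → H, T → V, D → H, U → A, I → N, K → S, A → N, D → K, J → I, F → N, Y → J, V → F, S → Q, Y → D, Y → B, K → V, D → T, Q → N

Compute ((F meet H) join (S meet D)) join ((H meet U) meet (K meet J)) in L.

D

F ∧ H = D
S ∧ D = D
D ∨ D = D
H ∧ U = Y
K ∧ J = Y
Y ∧ Y = Y
D ∨ Y = D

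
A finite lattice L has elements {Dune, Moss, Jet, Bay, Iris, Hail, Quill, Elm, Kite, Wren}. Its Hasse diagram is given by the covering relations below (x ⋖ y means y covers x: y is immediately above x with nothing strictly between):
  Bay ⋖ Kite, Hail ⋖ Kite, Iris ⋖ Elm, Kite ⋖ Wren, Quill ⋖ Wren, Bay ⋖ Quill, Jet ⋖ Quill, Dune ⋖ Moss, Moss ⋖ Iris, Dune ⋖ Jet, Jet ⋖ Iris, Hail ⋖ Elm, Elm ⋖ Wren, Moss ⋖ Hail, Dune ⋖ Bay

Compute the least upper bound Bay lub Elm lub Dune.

Common upper bounds of {Bay, Elm, Dune}: Wren.
The least among these is Wren.

Wren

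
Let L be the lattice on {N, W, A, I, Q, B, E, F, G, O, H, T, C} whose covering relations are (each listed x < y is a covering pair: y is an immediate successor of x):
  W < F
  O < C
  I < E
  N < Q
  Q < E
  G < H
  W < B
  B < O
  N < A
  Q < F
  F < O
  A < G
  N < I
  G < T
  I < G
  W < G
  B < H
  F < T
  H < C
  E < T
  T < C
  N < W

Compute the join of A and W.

G

Common upper bounds of {A, W}: C, G, H, T.
The least among these is G.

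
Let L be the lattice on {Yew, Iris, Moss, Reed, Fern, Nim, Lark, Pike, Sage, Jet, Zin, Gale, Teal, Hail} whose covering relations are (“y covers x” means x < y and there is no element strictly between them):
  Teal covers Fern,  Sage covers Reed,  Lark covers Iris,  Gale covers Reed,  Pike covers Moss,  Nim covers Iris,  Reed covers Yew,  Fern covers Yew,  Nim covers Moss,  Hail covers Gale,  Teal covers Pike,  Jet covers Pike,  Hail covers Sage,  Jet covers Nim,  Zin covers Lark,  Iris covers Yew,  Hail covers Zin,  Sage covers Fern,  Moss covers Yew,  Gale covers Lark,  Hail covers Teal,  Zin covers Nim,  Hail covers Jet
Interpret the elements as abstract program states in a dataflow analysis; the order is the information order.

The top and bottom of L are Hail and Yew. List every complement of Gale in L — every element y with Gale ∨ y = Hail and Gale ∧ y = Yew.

Need y with Gale ∨ y = Hail and Gale ∧ y = Yew.
Checking each element gives: Fern, Moss, Pike, Teal.

Fern, Moss, Pike, Teal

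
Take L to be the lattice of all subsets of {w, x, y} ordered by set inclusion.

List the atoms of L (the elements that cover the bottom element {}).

{w}, {x}, {y}

The atoms are exactly the elements that cover {}: {w}, {x}, {y}.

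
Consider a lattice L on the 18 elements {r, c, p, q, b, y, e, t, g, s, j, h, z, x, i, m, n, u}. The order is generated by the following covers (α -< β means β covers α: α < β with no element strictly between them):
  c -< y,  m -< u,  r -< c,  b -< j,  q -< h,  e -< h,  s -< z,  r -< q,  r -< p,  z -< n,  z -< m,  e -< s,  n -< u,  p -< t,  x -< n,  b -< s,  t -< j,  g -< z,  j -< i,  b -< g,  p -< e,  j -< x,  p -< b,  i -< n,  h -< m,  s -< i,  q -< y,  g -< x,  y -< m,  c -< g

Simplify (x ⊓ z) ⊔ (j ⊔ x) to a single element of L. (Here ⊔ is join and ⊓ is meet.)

x ∧ z = g
j ∨ x = x
g ∨ x = x

x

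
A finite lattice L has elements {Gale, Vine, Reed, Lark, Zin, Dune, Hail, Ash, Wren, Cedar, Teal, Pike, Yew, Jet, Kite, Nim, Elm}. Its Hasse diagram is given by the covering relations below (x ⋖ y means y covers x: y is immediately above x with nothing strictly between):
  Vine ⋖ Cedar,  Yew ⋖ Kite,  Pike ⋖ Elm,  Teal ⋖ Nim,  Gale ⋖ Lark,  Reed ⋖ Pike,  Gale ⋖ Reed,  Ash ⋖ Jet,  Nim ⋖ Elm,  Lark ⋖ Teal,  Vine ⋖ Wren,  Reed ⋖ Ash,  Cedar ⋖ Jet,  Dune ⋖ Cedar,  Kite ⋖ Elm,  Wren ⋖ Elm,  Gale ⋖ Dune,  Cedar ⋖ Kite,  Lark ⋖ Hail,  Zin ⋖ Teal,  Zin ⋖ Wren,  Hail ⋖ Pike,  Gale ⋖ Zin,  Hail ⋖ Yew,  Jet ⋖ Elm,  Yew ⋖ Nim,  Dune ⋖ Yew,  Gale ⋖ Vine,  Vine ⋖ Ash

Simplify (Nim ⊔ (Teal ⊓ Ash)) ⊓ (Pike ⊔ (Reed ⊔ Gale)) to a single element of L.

Teal ∧ Ash = Gale
Nim ∨ Gale = Nim
Reed ∨ Gale = Reed
Pike ∨ Reed = Pike
Nim ∧ Pike = Hail

Hail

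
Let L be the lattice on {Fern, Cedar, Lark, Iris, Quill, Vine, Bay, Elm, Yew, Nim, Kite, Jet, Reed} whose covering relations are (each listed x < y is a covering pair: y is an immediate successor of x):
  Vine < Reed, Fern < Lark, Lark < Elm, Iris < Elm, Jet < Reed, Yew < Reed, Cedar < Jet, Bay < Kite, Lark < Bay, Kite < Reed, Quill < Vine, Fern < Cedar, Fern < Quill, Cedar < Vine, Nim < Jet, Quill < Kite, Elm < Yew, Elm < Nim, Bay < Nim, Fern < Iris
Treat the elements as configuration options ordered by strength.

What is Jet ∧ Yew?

Elm

Common lower bounds of {Jet, Yew}: Elm, Fern, Iris, Lark.
The greatest among these is Elm.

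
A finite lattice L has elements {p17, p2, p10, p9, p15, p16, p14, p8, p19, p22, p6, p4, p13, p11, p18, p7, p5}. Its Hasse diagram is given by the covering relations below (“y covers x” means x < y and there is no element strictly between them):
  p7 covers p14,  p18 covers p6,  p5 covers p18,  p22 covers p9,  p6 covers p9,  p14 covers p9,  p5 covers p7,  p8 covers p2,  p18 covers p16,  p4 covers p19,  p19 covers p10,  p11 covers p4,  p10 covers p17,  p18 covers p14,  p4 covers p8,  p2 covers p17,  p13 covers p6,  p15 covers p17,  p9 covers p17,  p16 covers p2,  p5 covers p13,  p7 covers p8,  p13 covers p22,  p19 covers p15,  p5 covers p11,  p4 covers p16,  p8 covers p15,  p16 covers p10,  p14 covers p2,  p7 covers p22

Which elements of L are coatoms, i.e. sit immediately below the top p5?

p11, p13, p18, p7

The coatoms are exactly the elements covered by p5: p11, p13, p18, p7.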